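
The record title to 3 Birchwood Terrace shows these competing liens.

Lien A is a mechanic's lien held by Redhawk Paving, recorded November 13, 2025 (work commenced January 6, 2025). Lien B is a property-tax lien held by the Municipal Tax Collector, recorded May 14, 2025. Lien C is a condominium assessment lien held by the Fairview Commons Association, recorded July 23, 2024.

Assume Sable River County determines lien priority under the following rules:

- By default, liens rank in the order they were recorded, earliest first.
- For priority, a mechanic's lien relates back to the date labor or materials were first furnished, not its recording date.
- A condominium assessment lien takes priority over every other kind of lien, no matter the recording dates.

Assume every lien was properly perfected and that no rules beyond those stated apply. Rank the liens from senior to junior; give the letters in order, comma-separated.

Effective dates: A's effective date is January 6, 2025, when work began.
C, as a condominium assessment lien, has superpriority and ranks first.
The other liens, earliest effective date first: A (January 6, 2025), B (May 14, 2025).

C, A, B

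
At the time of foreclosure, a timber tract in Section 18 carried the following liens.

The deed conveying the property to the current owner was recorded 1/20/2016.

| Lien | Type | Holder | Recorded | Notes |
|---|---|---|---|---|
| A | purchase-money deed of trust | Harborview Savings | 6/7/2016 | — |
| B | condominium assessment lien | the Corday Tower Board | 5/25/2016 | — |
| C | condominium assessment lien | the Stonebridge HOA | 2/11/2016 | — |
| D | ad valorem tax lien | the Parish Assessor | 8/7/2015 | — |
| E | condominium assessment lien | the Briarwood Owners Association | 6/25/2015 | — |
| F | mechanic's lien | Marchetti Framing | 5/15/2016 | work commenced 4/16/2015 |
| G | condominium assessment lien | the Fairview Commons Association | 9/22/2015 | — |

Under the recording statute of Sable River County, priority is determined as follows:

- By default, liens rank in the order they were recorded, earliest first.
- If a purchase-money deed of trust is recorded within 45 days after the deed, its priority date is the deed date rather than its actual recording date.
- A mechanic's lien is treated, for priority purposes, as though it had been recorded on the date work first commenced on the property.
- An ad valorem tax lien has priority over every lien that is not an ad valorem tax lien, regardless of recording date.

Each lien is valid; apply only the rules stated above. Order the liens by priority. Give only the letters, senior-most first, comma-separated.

First, effective dates: A missed the 45-day window (139 days after the deed), so its recording date stands; F's effective date is 4/16/2015, when work began.
D, as an ad valorem tax lien, has superpriority and ranks first.
The other liens, earliest effective date first: F (4/16/2015), E (6/25/2015), G (9/22/2015), C (2/11/2016), B (5/25/2016), A (6/7/2016).

D, F, E, G, C, B, A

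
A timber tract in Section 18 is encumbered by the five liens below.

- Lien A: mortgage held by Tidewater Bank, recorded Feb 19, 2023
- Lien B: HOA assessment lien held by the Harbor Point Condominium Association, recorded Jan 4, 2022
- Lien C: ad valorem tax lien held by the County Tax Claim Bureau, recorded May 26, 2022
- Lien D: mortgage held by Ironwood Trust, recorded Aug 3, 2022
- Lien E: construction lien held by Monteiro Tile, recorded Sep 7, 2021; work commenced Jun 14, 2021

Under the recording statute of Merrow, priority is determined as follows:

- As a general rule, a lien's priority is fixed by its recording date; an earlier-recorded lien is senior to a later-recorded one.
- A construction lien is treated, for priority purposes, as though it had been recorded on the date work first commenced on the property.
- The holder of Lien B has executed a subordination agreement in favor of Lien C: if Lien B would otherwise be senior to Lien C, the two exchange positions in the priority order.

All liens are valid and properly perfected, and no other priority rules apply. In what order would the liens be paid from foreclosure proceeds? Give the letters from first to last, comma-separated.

E, C, B, D, A

Effective dates after the stated exceptions: E's effective date is Jun 14, 2021, when work began.
Ordering by effective date: E (Jun 14, 2021), B (Jan 4, 2022), C (May 26, 2022), D (Aug 3, 2022), A (Feb 19, 2023).
B would otherwise be senior to C, so under the subordination agreement B and C exchange positions.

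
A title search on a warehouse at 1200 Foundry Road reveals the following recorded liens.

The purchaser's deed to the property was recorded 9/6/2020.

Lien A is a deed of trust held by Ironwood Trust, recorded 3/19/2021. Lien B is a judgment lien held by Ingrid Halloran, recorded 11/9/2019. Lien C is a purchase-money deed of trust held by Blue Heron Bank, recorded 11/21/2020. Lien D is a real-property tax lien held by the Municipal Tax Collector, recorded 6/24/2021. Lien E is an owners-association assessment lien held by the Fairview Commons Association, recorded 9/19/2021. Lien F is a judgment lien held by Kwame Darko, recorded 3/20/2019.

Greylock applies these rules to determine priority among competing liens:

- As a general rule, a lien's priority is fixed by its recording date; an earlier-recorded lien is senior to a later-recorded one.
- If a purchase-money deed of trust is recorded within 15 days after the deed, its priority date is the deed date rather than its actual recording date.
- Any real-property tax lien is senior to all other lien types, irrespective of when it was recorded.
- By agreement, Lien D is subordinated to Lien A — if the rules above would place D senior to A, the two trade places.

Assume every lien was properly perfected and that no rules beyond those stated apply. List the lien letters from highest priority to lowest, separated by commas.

A, F, B, C, D, E

First, effective dates: C missed the 15-day window (76 days after the deed), so its recording date stands.
D is a real-property tax lien and takes priority over every other lien.
The other liens, earliest effective date first: F (3/20/2019), B (11/9/2019), C (11/21/2020), A (3/19/2021), E (9/19/2021).
The subordination applies — D was senior to A — so D and A swap.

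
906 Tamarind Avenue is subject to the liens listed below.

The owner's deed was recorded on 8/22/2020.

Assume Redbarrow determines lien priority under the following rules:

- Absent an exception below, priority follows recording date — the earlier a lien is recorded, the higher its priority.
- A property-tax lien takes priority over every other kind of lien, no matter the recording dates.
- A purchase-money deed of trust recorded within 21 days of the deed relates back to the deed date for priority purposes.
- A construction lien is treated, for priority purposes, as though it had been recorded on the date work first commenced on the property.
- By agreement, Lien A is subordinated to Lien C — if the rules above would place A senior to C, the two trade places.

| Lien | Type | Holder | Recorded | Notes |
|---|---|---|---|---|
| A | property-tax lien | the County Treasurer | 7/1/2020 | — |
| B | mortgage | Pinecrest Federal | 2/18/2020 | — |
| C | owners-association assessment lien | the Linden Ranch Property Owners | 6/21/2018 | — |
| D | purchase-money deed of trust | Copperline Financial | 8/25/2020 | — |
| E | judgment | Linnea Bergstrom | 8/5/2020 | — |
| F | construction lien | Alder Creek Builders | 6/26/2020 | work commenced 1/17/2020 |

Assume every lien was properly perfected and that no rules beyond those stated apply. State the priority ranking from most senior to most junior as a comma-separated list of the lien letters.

C, A, F, B, E, D

Effective dates after the stated exceptions: D was recorded within the 21-day window, so its effective date is the deed date 8/22/2020; F's effective date is 1/17/2020, when work began.
A, as a property-tax lien, has superpriority and ranks first.
Ordering the rest by effective date: C (6/21/2018), F (1/17/2020), B (2/18/2020), E (8/5/2020), D (8/22/2020).
A would otherwise be senior to C, so under the subordination agreement A and C exchange positions.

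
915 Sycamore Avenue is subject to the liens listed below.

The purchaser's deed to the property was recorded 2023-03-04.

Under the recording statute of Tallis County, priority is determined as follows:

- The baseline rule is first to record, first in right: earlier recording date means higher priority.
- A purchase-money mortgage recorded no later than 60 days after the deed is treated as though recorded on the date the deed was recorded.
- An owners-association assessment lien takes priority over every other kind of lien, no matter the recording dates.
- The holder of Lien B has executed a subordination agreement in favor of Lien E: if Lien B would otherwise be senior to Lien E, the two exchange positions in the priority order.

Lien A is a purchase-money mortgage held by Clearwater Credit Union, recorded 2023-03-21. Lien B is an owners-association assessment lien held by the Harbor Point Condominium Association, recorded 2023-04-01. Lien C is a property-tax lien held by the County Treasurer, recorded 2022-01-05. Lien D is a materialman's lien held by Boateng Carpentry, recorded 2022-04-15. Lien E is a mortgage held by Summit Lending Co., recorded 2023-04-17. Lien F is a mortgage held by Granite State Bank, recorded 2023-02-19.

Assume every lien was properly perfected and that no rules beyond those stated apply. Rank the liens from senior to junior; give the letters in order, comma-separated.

Adjusting effective dates: A was recorded within the 60-day window, so its effective date is the deed date 2023-03-04.
B is an owners-association assessment lien and takes priority over every other lien.
Among the remaining liens, by effective date: C (2022-01-05), D (2022-04-15), F (2023-02-19), A (2023-03-04), E (2023-04-17).
B is senior to E before the subordination, so the two trade places.

E, C, D, F, A, B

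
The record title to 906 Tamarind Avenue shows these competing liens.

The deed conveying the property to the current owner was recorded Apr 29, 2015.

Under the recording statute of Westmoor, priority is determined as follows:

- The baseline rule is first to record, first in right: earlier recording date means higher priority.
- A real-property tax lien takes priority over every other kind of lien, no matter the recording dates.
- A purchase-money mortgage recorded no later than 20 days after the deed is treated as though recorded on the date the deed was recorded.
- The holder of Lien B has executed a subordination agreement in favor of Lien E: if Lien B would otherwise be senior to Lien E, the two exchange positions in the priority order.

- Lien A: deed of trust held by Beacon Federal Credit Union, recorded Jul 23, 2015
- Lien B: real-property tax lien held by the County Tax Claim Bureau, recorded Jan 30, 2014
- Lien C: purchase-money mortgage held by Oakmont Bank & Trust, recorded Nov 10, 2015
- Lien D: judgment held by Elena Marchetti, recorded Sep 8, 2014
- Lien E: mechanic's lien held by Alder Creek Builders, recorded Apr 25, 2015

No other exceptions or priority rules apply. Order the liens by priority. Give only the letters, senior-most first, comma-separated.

Effective dates: C was recorded 195 days after the deed, outside the 20-day window, so it keeps its recording date.
B is a real-property tax lien, so it outranks all other liens regardless of date.
The other liens, earliest effective date first: D (Sep 8, 2014), E (Apr 25, 2015), A (Jul 23, 2015), C (Nov 10, 2015).
Because B would otherwise rank above E, the subordination swaps them.

E, D, B, A, C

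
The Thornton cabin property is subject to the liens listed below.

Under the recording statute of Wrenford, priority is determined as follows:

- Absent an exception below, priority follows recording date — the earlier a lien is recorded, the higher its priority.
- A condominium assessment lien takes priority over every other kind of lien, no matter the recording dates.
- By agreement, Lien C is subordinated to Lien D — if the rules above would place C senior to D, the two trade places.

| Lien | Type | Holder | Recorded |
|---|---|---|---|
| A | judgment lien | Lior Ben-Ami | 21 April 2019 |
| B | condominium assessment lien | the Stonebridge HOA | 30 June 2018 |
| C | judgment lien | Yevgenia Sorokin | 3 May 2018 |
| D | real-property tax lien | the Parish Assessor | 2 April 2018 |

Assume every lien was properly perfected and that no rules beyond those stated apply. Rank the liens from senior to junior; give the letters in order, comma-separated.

B is a condominium assessment lien and takes priority over every other lien.
Remaining liens by effective date: D (2 April 2018), C (3 May 2018), A (21 April 2019).
C already ranks below D; the subordination has no effect.

B, D, C, A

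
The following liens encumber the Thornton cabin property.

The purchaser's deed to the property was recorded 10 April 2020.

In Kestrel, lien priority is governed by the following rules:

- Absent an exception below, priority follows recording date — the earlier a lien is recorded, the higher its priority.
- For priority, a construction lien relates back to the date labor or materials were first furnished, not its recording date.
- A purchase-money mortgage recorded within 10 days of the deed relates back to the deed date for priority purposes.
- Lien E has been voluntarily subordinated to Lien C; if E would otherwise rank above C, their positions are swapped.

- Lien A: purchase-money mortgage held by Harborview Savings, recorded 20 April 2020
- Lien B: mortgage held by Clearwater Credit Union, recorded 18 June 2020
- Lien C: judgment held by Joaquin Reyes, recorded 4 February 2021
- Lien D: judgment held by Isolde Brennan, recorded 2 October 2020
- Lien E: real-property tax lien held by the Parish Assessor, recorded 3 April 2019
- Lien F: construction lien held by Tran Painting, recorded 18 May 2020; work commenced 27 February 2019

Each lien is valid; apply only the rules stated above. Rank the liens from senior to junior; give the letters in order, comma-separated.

Effective dates after the stated exceptions: A's effective date is the deed date, 10 April 2020; F's effective date is 27 February 2019, when work began.
By effective date: F (27 February 2019), E (3 April 2019), A (10 April 2020), B (18 June 2020), D (2 October 2020), C (4 February 2021).
Because E would otherwise rank above C, the subordination swaps them.

F, C, A, B, D, E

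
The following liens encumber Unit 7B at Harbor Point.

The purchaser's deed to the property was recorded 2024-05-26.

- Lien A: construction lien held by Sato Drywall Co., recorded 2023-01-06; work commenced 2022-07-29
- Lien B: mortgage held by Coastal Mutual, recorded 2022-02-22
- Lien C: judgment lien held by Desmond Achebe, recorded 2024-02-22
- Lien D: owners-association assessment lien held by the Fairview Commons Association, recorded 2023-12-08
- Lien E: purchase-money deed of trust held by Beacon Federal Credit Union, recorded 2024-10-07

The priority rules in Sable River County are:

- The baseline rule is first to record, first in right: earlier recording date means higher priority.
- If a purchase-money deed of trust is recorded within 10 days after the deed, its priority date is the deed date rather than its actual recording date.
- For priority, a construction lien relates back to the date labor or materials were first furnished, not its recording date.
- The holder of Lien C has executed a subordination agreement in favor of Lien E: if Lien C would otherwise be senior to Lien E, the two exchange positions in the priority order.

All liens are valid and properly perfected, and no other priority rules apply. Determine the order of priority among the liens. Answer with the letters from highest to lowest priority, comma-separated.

Adjusting effective dates: A's effective date is 2022-07-29, when work began; E was recorded 134 days after the deed, outside the 10-day window, so it keeps its recording date.
Sorted by effective date: B (2022-02-22), A (2022-07-29), D (2023-12-08), C (2024-02-22), E (2024-10-07).
C would otherwise be senior to E, so under the subordination agreement C and E exchange positions.

B, A, D, E, C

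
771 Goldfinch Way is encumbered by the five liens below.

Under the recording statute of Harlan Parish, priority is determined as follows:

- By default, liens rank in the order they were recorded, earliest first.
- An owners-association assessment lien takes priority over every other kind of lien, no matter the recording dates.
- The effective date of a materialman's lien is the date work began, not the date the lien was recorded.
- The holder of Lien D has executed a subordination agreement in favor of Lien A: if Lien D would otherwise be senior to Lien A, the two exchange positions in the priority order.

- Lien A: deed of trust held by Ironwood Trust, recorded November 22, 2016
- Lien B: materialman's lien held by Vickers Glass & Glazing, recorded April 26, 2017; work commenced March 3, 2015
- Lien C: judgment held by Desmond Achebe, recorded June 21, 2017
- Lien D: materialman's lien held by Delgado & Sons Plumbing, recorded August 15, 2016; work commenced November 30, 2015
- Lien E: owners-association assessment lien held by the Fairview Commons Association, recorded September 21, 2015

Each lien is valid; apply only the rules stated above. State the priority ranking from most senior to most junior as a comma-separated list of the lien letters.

E, B, A, D, C

Adjusting effective dates: B is treated as recorded March 3, 2015, the work-commencement date; D's effective date is November 30, 2015, when work began.
E, as an owners-association assessment lien, has superpriority and ranks first.
Ordering the rest by effective date: B (March 3, 2015), D (November 30, 2015), A (November 22, 2016), C (June 21, 2017).
D would otherwise be senior to A, so under the subordination agreement D and A exchange positions.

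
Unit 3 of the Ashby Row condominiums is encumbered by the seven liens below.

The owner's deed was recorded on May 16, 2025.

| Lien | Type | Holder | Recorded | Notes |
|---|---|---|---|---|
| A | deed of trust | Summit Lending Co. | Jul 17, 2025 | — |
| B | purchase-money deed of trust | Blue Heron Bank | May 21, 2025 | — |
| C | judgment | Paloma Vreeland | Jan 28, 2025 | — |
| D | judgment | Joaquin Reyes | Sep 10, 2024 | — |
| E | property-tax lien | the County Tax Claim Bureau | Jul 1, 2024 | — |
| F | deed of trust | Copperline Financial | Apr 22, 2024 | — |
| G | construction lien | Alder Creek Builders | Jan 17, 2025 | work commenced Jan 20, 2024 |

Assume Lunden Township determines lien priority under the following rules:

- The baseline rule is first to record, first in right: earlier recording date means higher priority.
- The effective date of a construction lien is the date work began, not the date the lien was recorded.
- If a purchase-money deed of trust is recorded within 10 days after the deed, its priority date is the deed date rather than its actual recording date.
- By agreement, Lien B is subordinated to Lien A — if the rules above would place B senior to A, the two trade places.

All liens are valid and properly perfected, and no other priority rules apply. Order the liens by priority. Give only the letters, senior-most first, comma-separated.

First, effective dates: B was recorded within the 10-day window, so its effective date is the deed date May 16, 2025; G relates back to Jan 20, 2024 (work commenced).
By effective date: G (Jan 20, 2024), F (Apr 22, 2024), E (Jul 1, 2024), D (Sep 10, 2024), C (Jan 28, 2025), B (May 16, 2025), A (Jul 17, 2025).
Because B would otherwise rank above A, the subordination swaps them.

G, F, E, D, C, A, B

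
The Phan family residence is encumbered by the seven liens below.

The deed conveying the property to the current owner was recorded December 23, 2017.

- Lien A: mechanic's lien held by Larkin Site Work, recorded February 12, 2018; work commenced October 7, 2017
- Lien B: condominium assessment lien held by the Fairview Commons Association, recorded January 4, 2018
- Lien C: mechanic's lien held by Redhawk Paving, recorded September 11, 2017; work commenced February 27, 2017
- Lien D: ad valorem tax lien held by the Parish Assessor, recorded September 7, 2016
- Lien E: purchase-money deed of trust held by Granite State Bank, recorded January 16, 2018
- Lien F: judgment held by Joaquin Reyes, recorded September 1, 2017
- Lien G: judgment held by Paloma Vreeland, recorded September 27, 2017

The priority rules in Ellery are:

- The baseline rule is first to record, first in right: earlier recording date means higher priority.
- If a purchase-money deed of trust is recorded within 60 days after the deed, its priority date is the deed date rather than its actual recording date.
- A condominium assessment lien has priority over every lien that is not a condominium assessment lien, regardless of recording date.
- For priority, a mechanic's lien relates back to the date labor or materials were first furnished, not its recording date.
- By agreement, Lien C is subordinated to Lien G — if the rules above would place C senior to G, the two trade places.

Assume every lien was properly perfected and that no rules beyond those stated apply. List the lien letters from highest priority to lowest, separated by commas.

Effective dates after the stated exceptions: A's effective date is October 7, 2017, when work began; C's effective date is February 27, 2017, when work began; E was recorded within the 60-day window, so its effective date is the deed date December 23, 2017.
B is a condominium assessment lien and takes priority over every other lien.
The other liens, earliest effective date first: D (September 7, 2016), C (February 27, 2017), F (September 1, 2017), G (September 27, 2017), A (October 7, 2017), E (December 23, 2017).
The subordination applies — C was senior to G — so C and G swap.

B, D, G, F, C, A, E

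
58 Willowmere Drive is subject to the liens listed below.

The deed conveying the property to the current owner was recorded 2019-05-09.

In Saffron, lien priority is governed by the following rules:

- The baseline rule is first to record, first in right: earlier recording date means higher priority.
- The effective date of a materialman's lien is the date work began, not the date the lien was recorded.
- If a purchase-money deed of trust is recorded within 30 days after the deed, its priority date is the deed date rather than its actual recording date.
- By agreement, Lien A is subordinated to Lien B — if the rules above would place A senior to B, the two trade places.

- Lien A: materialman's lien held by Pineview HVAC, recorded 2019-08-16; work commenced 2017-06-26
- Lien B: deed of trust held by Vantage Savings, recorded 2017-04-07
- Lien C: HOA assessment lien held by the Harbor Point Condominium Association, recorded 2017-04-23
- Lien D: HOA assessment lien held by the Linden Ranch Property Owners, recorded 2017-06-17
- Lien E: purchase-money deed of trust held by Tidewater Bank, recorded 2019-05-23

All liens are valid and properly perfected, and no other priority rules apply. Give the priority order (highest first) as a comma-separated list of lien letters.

B, C, D, A, E

Effective dates after the stated exceptions: A relates back to 2017-06-26 (work commenced); E was recorded within the 30-day window, so its effective date is the deed date 2019-05-09.
By effective date: B (2017-04-07), C (2017-04-23), D (2017-06-17), A (2017-06-26), E (2019-05-09).
A is already junior to B, so the subordination agreement changes nothing.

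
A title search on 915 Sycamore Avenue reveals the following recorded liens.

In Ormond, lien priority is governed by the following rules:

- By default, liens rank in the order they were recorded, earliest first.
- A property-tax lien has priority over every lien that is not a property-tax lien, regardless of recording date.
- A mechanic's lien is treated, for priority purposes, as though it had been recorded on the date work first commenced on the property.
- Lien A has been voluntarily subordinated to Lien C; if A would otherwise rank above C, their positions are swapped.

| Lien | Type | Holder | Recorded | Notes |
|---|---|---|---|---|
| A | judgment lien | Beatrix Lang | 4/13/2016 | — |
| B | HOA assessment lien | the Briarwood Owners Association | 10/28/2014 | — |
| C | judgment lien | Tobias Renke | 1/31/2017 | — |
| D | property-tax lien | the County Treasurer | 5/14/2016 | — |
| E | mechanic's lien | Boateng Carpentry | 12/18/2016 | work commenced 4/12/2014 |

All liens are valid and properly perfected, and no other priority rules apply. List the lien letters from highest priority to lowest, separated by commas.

First, effective dates: E is treated as recorded 4/12/2014, the work-commencement date.
As a property-tax lien, D is senior to every other lien.
Ordering the rest by effective date: E (4/12/2014), B (10/28/2014), A (4/13/2016), C (1/31/2017).
The subordination applies — A was senior to C — so A and C swap.

D, E, B, C, A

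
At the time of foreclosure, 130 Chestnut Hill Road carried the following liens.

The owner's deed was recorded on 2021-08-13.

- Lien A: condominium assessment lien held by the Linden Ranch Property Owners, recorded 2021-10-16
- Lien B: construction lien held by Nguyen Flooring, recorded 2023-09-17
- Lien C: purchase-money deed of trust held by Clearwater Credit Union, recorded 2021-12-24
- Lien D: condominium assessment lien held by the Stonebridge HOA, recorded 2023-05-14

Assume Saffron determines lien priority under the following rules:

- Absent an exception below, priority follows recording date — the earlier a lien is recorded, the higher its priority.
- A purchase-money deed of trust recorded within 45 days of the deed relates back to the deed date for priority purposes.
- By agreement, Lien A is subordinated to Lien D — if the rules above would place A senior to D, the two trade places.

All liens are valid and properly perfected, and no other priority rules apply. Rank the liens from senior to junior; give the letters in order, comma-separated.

First, effective dates: C was recorded 133 days after the deed, outside the 45-day window, so it keeps its recording date.
Sorted by effective date: A (2021-10-16), C (2021-12-24), D (2023-05-14), B (2023-09-17).
The subordination applies — A was senior to D — so A and D swap.

D, C, A, B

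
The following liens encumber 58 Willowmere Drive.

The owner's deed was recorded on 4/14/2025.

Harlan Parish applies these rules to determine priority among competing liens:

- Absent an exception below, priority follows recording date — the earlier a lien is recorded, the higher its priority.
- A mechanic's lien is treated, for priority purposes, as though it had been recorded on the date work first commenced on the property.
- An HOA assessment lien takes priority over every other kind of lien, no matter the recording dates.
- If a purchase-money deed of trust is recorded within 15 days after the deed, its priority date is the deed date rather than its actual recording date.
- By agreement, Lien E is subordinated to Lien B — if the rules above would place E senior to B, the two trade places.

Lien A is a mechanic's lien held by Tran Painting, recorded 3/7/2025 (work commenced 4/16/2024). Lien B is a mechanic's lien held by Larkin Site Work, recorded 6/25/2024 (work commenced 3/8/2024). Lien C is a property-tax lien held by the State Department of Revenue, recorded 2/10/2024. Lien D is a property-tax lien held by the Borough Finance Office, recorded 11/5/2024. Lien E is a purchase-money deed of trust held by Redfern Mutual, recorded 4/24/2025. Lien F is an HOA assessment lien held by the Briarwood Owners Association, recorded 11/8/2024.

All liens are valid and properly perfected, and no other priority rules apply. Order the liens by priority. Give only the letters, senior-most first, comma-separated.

Adjusting effective dates: A is treated as recorded 4/16/2024, the work-commencement date; B relates back to 3/8/2024 (work commenced); E was recorded within the 15-day window, so its effective date is the deed date 4/14/2025.
F is an HOA assessment lien, so it outranks all other liens regardless of date.
Among the remaining liens, by effective date: C (2/10/2024), B (3/8/2024), A (4/16/2024), D (11/5/2024), E (4/14/2025).
E already ranks below B; the subordination has no effect.

F, C, B, A, D, E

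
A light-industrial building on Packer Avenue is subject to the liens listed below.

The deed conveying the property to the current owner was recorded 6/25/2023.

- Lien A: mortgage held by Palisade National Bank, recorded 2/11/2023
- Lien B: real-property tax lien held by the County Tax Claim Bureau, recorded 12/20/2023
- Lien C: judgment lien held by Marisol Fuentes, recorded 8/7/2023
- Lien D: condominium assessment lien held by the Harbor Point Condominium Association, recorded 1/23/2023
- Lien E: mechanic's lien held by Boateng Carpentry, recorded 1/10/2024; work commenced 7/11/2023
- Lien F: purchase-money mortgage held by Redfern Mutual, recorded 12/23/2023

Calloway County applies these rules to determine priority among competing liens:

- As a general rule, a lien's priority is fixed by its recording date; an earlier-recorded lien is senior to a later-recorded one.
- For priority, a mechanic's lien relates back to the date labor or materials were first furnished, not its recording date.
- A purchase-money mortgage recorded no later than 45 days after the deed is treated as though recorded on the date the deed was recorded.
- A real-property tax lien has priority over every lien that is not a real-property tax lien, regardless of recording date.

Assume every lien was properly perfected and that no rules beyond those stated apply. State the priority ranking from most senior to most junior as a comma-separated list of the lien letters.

Effective dates: E relates back to 7/11/2023 (work commenced); F was recorded 181 days after the deed — beyond 45 days — so no relation-back applies.
As a real-property tax lien, B is senior to every other lien.
Remaining liens by effective date: D (1/23/2023), A (2/11/2023), E (7/11/2023), C (8/7/2023), F (12/23/2023).

B, D, A, E, C, F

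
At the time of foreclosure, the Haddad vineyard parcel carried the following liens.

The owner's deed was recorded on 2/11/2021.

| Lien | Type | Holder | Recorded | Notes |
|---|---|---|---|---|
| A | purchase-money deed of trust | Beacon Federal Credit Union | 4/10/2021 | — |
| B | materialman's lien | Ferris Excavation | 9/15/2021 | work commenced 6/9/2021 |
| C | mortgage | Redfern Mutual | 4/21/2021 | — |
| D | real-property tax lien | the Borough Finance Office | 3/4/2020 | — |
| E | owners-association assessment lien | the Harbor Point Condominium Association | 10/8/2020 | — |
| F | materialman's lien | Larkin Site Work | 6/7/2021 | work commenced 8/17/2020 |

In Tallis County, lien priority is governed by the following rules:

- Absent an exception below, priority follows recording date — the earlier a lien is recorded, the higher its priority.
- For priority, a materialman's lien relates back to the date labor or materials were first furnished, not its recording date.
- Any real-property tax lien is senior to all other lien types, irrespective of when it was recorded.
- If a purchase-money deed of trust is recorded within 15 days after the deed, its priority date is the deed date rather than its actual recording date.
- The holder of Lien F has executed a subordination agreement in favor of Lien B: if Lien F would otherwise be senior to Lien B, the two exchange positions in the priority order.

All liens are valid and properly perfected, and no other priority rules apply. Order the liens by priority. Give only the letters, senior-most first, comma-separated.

Adjusting effective dates: A missed the 15-day window (58 days after the deed), so its recording date stands; B's effective date is 6/9/2021, when work began; F's effective date is 8/17/2020, when work began.
D is a real-property tax lien and takes priority over every other lien.
Ordering the rest by effective date: F (8/17/2020), E (10/8/2020), A (4/10/2021), C (4/21/2021), B (6/9/2021).
The subordination applies — F was senior to B — so F and B swap.

D, B, E, A, C, F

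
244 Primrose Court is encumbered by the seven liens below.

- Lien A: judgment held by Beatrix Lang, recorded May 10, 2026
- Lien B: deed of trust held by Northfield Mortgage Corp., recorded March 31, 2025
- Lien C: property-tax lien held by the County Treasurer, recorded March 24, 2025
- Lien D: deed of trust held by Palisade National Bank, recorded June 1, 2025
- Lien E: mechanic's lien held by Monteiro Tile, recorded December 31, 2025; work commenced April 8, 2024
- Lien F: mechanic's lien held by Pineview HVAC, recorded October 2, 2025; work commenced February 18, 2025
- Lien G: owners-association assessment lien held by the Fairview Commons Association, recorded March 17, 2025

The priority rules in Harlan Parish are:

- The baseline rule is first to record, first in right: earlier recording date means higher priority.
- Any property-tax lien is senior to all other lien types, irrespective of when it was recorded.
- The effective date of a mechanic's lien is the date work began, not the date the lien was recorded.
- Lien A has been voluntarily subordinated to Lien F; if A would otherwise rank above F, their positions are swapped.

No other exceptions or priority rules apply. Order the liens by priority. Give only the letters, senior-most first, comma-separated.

C, E, F, G, B, D, A

Effective dates: E is treated as recorded April 8, 2024, the work-commencement date; F is treated as recorded February 18, 2025, the work-commencement date.
C is a property-tax lien and takes priority over every other lien.
The other liens, earliest effective date first: E (April 8, 2024), F (February 18, 2025), G (March 17, 2025), B (March 31, 2025), D (June 1, 2025), A (May 10, 2026).
A already ranks below F; the subordination has no effect.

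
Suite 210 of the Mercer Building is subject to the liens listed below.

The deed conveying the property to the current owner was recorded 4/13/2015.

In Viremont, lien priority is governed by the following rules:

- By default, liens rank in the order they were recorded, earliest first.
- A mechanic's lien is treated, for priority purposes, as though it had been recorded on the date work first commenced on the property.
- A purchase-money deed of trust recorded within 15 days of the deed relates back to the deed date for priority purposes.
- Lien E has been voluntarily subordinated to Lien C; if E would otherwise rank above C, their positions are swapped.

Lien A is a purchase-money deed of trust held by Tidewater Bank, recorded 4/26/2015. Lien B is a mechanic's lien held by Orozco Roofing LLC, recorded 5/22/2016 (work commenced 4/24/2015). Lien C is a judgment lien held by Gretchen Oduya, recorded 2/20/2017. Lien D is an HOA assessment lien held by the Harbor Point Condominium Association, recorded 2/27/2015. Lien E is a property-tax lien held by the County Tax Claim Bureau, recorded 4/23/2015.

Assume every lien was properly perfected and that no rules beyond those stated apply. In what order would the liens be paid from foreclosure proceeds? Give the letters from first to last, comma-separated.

Effective dates: A was recorded within the 15-day window, so its effective date is the deed date 4/13/2015; B relates back to 4/24/2015 (work commenced).
Sorted by effective date: D (2/27/2015), A (4/13/2015), E (4/23/2015), B (4/24/2015), C (2/20/2017).
Because E would otherwise rank above C, the subordination swaps them.

D, A, C, B, E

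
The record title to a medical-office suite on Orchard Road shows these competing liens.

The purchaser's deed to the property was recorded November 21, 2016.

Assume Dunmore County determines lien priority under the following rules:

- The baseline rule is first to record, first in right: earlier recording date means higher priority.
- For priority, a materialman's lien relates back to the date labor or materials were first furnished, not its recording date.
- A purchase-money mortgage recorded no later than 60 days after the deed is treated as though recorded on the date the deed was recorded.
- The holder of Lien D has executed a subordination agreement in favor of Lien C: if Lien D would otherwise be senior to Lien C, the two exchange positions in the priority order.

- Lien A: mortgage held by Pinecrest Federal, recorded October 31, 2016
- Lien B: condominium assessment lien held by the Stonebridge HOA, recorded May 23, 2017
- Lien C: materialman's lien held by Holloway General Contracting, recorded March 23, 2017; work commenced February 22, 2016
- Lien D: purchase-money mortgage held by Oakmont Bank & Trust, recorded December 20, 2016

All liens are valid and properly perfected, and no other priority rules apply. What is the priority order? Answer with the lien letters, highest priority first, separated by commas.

First, effective dates: C relates back to February 22, 2016 (work commenced); D was recorded within the 60-day window, so its effective date is the deed date November 21, 2016.
By effective date: C (February 22, 2016), A (October 31, 2016), D (November 21, 2016), B (May 23, 2017).
Since D is not senior to C, the subordination leaves the order unchanged.

C, A, D, B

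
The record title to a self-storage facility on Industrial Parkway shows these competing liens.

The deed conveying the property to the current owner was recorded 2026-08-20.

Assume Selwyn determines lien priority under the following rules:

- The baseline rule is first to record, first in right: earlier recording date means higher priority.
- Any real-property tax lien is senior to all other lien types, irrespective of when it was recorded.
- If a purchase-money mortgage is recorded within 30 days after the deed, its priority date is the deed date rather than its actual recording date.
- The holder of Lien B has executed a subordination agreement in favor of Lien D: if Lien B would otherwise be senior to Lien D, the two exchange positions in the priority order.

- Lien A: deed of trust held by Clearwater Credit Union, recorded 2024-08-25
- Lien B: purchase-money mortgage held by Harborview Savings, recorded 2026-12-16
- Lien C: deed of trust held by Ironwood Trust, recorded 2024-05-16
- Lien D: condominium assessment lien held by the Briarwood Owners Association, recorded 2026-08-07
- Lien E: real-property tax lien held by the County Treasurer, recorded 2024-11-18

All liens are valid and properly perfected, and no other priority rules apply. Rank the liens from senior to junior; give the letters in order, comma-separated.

E, C, A, D, B

Effective dates: B was recorded 118 days after the deed — beyond 30 days — so no relation-back applies.
E is a real-property tax lien and takes priority over every other lien.
Among the remaining liens, by effective date: C (2024-05-16), A (2024-08-25), D (2026-08-07), B (2026-12-16).
B is already junior to D, so the subordination agreement changes nothing.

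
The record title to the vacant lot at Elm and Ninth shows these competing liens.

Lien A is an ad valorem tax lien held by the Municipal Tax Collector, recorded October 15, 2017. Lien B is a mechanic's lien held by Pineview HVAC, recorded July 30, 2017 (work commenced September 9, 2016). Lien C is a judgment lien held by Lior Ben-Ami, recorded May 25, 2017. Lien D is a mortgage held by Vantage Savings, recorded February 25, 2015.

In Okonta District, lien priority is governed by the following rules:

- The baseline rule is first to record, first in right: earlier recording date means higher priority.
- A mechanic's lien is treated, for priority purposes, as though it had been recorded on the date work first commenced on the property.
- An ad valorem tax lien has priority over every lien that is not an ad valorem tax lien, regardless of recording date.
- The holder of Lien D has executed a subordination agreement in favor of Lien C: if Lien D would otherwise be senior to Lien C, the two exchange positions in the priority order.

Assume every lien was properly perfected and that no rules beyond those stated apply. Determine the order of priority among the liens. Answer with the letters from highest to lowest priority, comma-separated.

A, C, B, D

Adjusting effective dates: B relates back to September 9, 2016 (work commenced).
A is an ad valorem tax lien, so it outranks all other liens regardless of date.
Among the remaining liens, by effective date: D (February 25, 2015), B (September 9, 2016), C (May 25, 2017).
D would otherwise be senior to C, so under the subordination agreement D and C exchange positions.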